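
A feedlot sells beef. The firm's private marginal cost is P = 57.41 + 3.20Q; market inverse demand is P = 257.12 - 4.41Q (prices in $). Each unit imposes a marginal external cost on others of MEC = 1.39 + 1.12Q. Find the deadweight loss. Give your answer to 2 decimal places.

DWL = $54.27

Market equilibrium (private): 57.41 + 3.20Q = 257.12 - 4.41Q → Q_m = 26.2431.
Social marginal cost = private MC + MEC = 58.80 + 4.32Q.
Set SMC = demand: 58.80 + 4.32Q = 257.12 - 4.41Q → Q* = 22.7171.
The welfare-loss triangle has base |Q_m − Q*| and height MEC(Q_m) (the vertical gap between SMC and demand is zero at Q* and MEC at Q_m).
DWL = ½ × 3.5260 × 30.7823 = 54.2692.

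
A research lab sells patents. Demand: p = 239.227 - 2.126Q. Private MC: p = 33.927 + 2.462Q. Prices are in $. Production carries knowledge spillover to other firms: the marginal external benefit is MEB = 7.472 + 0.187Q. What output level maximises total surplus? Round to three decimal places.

Q* = 48.346

Social marginal cost = private MC − MEB = 26.455 + 2.275Q.
Set SMC = demand: 26.455 + 2.275Q = 239.227 - 2.126Q → Q* = 48.3463.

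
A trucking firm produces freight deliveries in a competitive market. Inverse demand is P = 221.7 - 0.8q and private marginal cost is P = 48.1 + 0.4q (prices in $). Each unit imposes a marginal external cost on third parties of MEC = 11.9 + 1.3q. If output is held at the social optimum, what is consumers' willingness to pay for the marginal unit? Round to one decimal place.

P = $170.0

Social marginal cost = private MC + MEC = 60.0 + 1.7q.
Set SMC = demand: 60.0 + 1.7q = 221.7 - 0.8q → q* = 64.6800.
Consumer price on the demand curve at q*: 221.7 − 0.8×64.6800 = 169.9560.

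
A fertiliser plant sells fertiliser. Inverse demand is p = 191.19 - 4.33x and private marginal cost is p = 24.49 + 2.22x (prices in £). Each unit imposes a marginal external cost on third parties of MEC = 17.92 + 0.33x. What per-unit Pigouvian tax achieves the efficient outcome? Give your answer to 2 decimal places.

Social marginal cost = private MC + MEC = 42.41 + 2.55x.
Set SMC = demand: 42.41 + 2.55x = 191.19 - 4.33x → x* = 21.6250.
The Pigouvian tax equals MEC at x*: 17.92 + 0.33×21.6250 = 25.0563.

tax = £25.06 per unit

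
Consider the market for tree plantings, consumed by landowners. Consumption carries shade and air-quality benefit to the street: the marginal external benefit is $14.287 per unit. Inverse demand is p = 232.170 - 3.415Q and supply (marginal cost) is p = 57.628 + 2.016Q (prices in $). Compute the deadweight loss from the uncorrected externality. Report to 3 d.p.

Market equilibrium (private): 57.628 + 2.016Q = 232.170 - 3.415Q → Q_m = 32.1381.
Social marginal benefit = demand + MEB = 246.457 - 3.415Q.
Set SMB = MC: 246.457 - 3.415Q = 57.628 + 2.016Q → Q* = 34.7687.
The welfare-loss triangle has base |Q_m − Q*| and height MEB(Q_m) (the vertical gap between SMB and MC is zero at Q* and MEB at Q_m).
DWL = ½ × 2.6306 × 14.2870 = 18.7917.

DWL = $18.792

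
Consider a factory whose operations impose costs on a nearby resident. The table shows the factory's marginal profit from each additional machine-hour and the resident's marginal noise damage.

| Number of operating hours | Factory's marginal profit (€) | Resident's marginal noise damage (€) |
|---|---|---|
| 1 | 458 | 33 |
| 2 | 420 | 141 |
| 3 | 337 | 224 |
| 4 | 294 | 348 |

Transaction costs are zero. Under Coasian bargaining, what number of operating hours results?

3

Bargaining reaches the level where marginal profit last exceeds marginal noise damage.
That holds through level 3 (337 ≥ 224) but not at 4 (294 < 348).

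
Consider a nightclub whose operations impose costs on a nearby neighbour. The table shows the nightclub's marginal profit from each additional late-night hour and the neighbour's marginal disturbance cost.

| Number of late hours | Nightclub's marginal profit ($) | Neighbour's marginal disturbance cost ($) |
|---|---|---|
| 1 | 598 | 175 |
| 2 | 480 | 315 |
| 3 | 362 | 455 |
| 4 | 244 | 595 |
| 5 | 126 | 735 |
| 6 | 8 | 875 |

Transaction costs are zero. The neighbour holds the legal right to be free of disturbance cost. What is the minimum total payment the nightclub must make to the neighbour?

$490

Efficient level: marginal profit ≥ marginal disturbance cost through level 2, so k* = 2.
With the neighbour holding the right, the nightclub must at least compensate total damage at k*: 175 + 315 = 490.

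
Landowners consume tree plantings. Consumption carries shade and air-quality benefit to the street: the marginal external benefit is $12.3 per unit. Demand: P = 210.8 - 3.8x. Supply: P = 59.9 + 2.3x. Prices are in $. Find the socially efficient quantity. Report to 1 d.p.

x* = 26.8

Social marginal benefit = demand + MEB = 223.1 - 3.8x.
Set SMB = MC: 223.1 - 3.8x = 59.9 + 2.3x → x* = 26.7541.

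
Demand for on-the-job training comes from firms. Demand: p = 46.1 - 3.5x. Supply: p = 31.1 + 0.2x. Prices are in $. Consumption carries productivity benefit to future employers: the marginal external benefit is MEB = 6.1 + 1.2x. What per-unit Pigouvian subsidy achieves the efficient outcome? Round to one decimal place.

Social marginal benefit = demand + MEB = 52.2 - 2.3x.
Set SMB = MC: 52.2 - 2.3x = 31.1 + 0.2x → x* = 8.4400.
The Pigouvian subsidy equals MEB at x*: 6.1 + 1.2×8.4400 = 16.2280.

subsidy = $16.2 per unit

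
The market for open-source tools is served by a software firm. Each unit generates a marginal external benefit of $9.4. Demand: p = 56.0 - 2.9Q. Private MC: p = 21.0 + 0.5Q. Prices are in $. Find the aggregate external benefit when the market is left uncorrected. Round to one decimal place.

Market equilibrium (private): 21.0 + 0.5Q = 56.0 - 2.9Q → Q_m = 10.2941.
Total external benefit = MEB × Q_m = 9.4 × 10.2941 = 96.7645.

$96.8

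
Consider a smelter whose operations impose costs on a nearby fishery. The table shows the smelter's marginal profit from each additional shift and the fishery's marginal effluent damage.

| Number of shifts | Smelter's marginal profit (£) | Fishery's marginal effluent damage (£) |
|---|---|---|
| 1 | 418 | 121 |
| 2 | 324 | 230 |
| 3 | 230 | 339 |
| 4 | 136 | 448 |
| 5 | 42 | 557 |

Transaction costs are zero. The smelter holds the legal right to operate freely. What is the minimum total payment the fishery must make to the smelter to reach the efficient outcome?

£408

Left alone the smelter would choose level 5 (marginal profit stays positive).
Efficient level: k* = 2 (marginal profit ≥ marginal effluent damage through 2).
The fishery must at least cover the smelter's forgone profit from cutting 5→2: 230 + 136 + 42 = 408.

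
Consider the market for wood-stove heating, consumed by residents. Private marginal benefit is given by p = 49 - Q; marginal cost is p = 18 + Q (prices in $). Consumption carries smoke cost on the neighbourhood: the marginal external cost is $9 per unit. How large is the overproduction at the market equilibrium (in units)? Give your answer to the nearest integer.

Market equilibrium (private): 18 + Q = 49 - Q → Q_m = 15.5000.
Social marginal benefit = demand − MEC = 40 - Q.
Set SMB = MC: 40 - Q = 18 + Q → Q* = 11.0000.
Gap = |15.5000 − 11.0000| = 4.5000.

5 units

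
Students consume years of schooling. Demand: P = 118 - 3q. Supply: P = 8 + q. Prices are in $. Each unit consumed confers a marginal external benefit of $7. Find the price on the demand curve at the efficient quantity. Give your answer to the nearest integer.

Social marginal benefit = demand + MEB = 125 - 3q.
Set SMB = MC: 125 - 3q = 8 + q → q* = 29.2500.
Consumer price on the demand curve at q*: 118 − 3×29.2500 = 30.2500.

P = $30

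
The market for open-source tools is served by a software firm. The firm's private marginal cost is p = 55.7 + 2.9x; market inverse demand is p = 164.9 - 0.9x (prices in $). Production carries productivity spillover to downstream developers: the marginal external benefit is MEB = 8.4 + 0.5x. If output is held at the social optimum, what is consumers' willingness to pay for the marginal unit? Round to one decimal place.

Social marginal cost = private MC − MEB = 47.3 + 2.4x.
Set SMC = demand: 47.3 + 2.4x = 164.9 - 0.9x → x* = 35.6364.
Consumer price on the demand curve at x*: 164.9 − 0.9×35.6364 = 132.8272.

P = $132.8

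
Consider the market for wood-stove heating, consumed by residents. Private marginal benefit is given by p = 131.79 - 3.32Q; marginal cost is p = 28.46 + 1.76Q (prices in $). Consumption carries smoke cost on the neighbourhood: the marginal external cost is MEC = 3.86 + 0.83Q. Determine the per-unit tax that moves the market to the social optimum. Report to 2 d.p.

Social marginal benefit = demand − MEC = 127.93 - 4.15Q.
Set SMB = MC: 127.93 - 4.15Q = 28.46 + 1.76Q → Q* = 16.8308.
The Pigouvian tax equals MEC at Q*: 3.86 + 0.83×16.8308 = 17.8296.

tax = $17.83 per unit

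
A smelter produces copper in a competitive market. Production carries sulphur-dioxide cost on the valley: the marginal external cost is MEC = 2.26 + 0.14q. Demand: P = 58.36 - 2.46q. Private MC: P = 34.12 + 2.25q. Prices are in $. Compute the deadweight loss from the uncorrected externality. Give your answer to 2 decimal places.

DWL = $0.92

Market equilibrium (private): 34.12 + 2.25q = 58.36 - 2.46q → q_m = 5.1465.
Social marginal cost = private MC + MEC = 36.38 + 2.39q.
Set SMC = demand: 36.38 + 2.39q = 58.36 - 2.46q → q* = 4.5320.
Height of the DWL triangle at q_m is SMC(q_m) − demand(q_m) = MEC(q_m) = 2.9805.
DWL = ½ × 0.6145 × 2.9805 = 0.9158.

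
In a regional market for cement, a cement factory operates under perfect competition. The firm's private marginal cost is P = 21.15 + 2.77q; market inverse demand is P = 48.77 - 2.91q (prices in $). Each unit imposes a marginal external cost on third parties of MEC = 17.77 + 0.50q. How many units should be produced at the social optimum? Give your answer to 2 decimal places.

q* = 1.59

Social marginal cost = private MC + MEC = 38.92 + 3.27q.
Set SMC = demand: 38.92 + 3.27q = 48.77 - 2.91q → q* = 1.5939.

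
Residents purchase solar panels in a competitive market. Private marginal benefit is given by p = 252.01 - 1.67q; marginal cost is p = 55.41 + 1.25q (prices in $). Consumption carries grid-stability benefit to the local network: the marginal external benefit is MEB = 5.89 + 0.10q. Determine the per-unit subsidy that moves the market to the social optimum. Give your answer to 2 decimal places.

Social marginal benefit = demand + MEB = 257.90 - 1.57q.
Set SMB = MC: 257.90 - 1.57q = 55.41 + 1.25q → q* = 71.8050.
The Pigouvian subsidy equals MEB at q*: 5.89 + 0.10×71.8050 = 13.0705.

subsidy = $13.07 per unit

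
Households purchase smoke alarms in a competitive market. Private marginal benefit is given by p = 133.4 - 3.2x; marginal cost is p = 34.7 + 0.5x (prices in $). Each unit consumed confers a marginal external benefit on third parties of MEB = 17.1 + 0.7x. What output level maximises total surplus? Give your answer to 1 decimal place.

Social marginal benefit = demand + MEB = 150.5 - 2.5x.
Set SMB = MC: 150.5 - 2.5x = 34.7 + 0.5x → x* = 38.6000.

x* = 38.6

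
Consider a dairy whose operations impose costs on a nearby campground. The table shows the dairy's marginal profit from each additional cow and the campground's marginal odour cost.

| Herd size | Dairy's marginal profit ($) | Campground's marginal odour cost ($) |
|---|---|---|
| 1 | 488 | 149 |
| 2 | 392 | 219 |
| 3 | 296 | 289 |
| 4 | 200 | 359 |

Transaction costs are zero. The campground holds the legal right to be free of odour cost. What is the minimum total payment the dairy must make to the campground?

Efficient level: marginal profit ≥ marginal odour cost through level 3, so k* = 3.
With the campground holding the right, the dairy must at least compensate total damage at k*: 149 + 219 + 289 = 657.

$657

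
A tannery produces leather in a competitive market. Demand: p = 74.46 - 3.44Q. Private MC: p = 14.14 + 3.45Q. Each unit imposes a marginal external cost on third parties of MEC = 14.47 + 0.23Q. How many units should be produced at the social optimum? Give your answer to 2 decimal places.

Social marginal cost = private MC + MEC = 28.61 + 3.68Q.
Set SMC = demand: 28.61 + 3.68Q = 74.46 - 3.44Q → Q* = 6.4396.

Q* = 6.44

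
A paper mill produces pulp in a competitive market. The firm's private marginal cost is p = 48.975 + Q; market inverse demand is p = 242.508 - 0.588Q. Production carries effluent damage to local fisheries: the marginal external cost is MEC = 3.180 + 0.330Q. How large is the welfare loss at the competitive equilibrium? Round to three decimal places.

DWL = 490.972

Market equilibrium (private): 48.975 + Q = 242.508 - 0.588Q → Q_m = 121.8722.
Social marginal cost = private MC + MEC = 52.155 + 1.330Q.
Set SMC = demand: 52.155 + 1.330Q = 242.508 - 0.588Q → Q* = 99.2456.
The loss is the area between SMC and demand from Q* to Q_m; with linear curves that's a triangle of height MEC(Q_m).
DWL = ½ × 22.6266 × 43.3978 = 490.9723.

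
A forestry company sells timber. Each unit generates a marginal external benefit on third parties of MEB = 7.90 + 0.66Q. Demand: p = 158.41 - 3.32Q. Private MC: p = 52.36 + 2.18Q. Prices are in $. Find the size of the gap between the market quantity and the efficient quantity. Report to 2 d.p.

4.26 units

Market equilibrium (private): 52.36 + 2.18Q = 158.41 - 3.32Q → Q_m = 19.2818.
Social marginal cost = private MC − MEB = 44.46 + 1.52Q.
Set SMC = demand: 44.46 + 1.52Q = 158.41 - 3.32Q → Q* = 23.5434.
Gap = |19.2818 − 23.5434| = 4.2616.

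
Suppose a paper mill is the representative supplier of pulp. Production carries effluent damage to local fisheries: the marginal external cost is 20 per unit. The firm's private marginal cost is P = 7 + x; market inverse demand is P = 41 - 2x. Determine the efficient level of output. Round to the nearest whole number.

x* = 5

Social marginal cost = private MC + MEC = 27 + x.
Set SMC = demand: 27 + x = 41 - 2x → x* = 4.6667.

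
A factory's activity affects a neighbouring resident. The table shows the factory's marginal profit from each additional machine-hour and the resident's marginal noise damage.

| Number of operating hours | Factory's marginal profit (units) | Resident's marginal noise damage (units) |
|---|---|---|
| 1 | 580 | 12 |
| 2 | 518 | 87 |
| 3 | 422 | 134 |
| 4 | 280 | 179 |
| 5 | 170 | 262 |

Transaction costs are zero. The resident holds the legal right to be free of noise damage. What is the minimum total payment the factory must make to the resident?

412

Efficient level: marginal profit ≥ marginal noise damage through level 4, so k* = 4.
With the resident holding the right, the factory must at least compensate total damage at k*: 12 + 87 + 134 + 179 = 412.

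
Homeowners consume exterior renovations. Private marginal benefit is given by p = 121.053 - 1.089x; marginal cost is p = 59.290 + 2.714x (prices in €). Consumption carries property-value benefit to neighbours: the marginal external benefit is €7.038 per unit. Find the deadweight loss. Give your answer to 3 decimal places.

DWL = €6.512

Market equilibrium (private): 59.290 + 2.714x = 121.053 - 1.089x → x_m = 16.2406.
Social marginal benefit = demand + MEB = 128.091 - 1.089x.
Set SMB = MC: 128.091 - 1.089x = 59.290 + 2.714x → x* = 18.0912.
Between x* and x_m the wedge SMB − MC runs linearly from 0 to MEB(x_m), so the loss is a triangle.
DWL = ½ × 1.8506 × 7.0380 = 6.5123.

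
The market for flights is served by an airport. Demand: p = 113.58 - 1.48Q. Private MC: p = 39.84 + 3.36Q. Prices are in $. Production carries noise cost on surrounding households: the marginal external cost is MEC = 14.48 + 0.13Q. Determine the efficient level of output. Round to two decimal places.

Social marginal cost = private MC + MEC = 54.32 + 3.49Q.
Set SMC = demand: 54.32 + 3.49Q = 113.58 - 1.48Q → Q* = 11.9235.

Q* = 11.92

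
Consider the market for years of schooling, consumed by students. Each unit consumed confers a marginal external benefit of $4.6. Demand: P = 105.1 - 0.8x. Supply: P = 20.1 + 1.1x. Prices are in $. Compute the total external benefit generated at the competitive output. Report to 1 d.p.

Market equilibrium (private): 20.1 + 1.1x = 105.1 - 0.8x → x_m = 44.7368.
Total external benefit = MEB × x_m = 4.6 × 44.7368 = 205.7893.

$205.8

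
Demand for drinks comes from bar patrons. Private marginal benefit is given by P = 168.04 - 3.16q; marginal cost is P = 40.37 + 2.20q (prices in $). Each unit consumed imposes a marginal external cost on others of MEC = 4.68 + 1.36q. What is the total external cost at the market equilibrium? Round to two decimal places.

Market equilibrium (private): 40.37 + 2.20q = 168.04 - 3.16q → q_m = 23.8190.
Total external cost = ∫₀^{q_m} (4.68 + 1.36q) dq = 4.68×23.8190 + ½×1.36×23.8190² = 497.2674.

$497.27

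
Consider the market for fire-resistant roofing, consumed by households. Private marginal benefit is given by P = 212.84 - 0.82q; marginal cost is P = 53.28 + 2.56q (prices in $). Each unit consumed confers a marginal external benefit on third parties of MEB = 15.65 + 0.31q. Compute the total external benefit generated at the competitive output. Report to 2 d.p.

$1084.21

Market equilibrium (private): 53.28 + 2.56q = 212.84 - 0.82q → q_m = 47.2071.
Total external benefit = ∫₀^{q_m} (15.65 + 0.31q) dq = 15.65×47.2071 + ½×0.31×47.2071² = 1084.2102.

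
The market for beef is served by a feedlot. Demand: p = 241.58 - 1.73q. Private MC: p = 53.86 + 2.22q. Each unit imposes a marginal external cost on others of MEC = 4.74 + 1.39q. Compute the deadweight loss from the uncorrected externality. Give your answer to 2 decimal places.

Market equilibrium (private): 53.86 + 2.22q = 241.58 - 1.73q → q_m = 47.5241.
Social marginal cost = private MC + MEC = 58.60 + 3.61q.
Set SMC = demand: 58.60 + 3.61q = 241.58 - 1.73q → q* = 34.2659.
Between q* and q_m the wedge SMC − demand runs linearly from 0 to MEC(q_m), so the loss is a triangle.
DWL = ½ × 13.2582 × 70.7984 = 469.3297.

DWL = 469.33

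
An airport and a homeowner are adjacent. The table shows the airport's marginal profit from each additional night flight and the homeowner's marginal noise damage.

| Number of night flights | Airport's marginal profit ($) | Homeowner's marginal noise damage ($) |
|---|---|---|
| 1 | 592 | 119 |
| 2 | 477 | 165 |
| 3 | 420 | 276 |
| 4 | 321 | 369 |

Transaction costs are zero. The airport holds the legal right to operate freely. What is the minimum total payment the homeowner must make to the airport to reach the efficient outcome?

Left alone the airport would choose level 4 (marginal profit stays positive).
Efficient level: k* = 3 (marginal profit ≥ marginal noise damage through 3).
The homeowner must at least cover the airport's forgone profit from cutting 4→3: 321 = 321.

$321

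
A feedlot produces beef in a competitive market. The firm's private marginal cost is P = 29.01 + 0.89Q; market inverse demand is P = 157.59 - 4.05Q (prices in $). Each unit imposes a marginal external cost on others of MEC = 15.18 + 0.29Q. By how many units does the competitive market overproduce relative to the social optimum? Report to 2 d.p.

Market equilibrium (private): 29.01 + 0.89Q = 157.59 - 4.05Q → Q_m = 26.0283.
Social marginal cost = private MC + MEC = 44.19 + 1.18Q.
Set SMC = demand: 44.19 + 1.18Q = 157.59 - 4.05Q → Q* = 21.6826.
Gap = |26.0283 − 21.6826| = 4.3457.

4.35 units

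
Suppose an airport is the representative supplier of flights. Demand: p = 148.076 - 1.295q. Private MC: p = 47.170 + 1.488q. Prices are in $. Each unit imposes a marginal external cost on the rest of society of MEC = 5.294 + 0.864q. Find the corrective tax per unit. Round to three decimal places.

Social marginal cost = private MC + MEC = 52.464 + 2.352q.
Set SMC = demand: 52.464 + 2.352q = 148.076 - 1.295q → q* = 26.2166.
The Pigouvian tax equals MEC at q*: 5.294 + 0.864×26.2166 = 27.9451.

tax = $27.945 per unit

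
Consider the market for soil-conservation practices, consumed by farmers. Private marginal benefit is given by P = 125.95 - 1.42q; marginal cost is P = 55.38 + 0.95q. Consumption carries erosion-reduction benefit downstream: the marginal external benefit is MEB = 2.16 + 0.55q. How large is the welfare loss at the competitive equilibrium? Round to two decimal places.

DWL = 94.40

Market equilibrium (private): 55.38 + 0.95q = 125.95 - 1.42q → q_m = 29.7764.
Social marginal benefit = demand + MEB = 128.11 - 0.87q.
Set SMB = MC: 128.11 - 0.87q = 55.38 + 0.95q → q* = 39.9615.
The loss is the area between SMB and MC from q* to q_m; with linear curves that's a triangle of height MEB(q_m).
DWL = ½ × 10.1851 × 18.5370 = 94.4006.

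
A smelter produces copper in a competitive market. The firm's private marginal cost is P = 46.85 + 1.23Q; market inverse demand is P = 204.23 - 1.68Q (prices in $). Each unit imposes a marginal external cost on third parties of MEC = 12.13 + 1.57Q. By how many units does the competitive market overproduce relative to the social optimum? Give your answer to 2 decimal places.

Market equilibrium (private): 46.85 + 1.23Q = 204.23 - 1.68Q → Q_m = 54.0825.
Social marginal cost = private MC + MEC = 58.98 + 2.80Q.
Set SMC = demand: 58.98 + 2.80Q = 204.23 - 1.68Q → Q* = 32.4219.
Gap = |54.0825 − 32.4219| = 21.6606.

21.66 units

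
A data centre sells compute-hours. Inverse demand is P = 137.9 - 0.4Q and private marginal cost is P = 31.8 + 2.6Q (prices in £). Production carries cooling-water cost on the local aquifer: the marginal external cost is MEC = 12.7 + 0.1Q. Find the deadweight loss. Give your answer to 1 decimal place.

DWL = £42.5

Market equilibrium (private): 31.8 + 2.6Q = 137.9 - 0.4Q → Q_m = 35.3667.
Social marginal cost = private MC + MEC = 44.5 + 2.7Q.
Set SMC = demand: 44.5 + 2.7Q = 137.9 - 0.4Q → Q* = 30.1290.
Between Q* and Q_m the wedge SMC − demand runs linearly from 0 to MEC(Q_m), so the loss is a triangle.
DWL = ½ × 5.2377 × 16.2367 = 42.5215.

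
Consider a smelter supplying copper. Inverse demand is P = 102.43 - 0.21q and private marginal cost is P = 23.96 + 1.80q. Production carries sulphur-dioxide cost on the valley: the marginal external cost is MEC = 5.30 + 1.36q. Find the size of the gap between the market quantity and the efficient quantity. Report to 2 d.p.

Market equilibrium (private): 23.96 + 1.80q = 102.43 - 0.21q → q_m = 39.0398.
Social marginal cost = private MC + MEC = 29.26 + 3.16q.
Set SMC = demand: 29.26 + 3.16q = 102.43 - 0.21q → q* = 21.7122.
Gap = |39.0398 − 21.7122| = 17.3276.

17.33 units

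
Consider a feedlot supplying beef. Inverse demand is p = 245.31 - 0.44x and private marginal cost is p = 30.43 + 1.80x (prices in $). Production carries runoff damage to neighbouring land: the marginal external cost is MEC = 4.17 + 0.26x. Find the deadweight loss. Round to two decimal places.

DWL = $169.50

Market equilibrium (private): 30.43 + 1.80x = 245.31 - 0.44x → x_m = 95.9286.
Social marginal cost = private MC + MEC = 34.60 + 2.06x.
Set SMC = demand: 34.60 + 2.06x = 245.31 - 0.44x → x* = 84.2840.
The loss is the area between SMC and demand from x* to x_m; with linear curves that's a triangle of height MEC(x_m).
DWL = ½ × 11.6446 × 29.1114 = 169.4953.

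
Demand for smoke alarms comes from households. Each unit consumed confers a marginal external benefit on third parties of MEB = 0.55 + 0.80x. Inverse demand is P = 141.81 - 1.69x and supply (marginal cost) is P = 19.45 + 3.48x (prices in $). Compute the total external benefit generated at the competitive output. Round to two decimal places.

$237.07

Market equilibrium (private): 19.45 + 3.48x = 141.81 - 1.69x → x_m = 23.6673.
Total external benefit = ∫₀^{x_m} (0.55 + 0.80x) dx = 0.55×23.6673 + ½×0.80×23.6673² = 237.0735.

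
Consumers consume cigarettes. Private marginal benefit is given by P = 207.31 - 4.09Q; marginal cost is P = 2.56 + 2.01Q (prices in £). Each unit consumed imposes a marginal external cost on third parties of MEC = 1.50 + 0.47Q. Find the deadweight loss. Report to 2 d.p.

DWL = £22.71

Market equilibrium (private): 2.56 + 2.01Q = 207.31 - 4.09Q → Q_m = 33.5656.
Social marginal benefit = demand − MEC = 205.81 - 4.56Q.
Set SMB = MC: 205.81 - 4.56Q = 2.56 + 2.01Q → Q* = 30.9361.
The loss is the area between SMB and MC from Q* to Q_m; with linear curves that's a triangle of height MEC(Q_m).
DWL = ½ × 2.6295 × 17.2758 = 22.7134.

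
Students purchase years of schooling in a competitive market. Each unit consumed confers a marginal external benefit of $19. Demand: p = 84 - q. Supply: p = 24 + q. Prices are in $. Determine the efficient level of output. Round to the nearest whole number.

q* = 40

Social marginal benefit = demand + MEB = 103 - q.
Set SMB = MC: 103 - q = 24 + q → q* = 39.5000.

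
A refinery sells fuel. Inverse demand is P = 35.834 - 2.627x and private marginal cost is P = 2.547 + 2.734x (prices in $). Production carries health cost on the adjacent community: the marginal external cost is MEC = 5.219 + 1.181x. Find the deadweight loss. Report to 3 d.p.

DWL = $12.042

Market equilibrium (private): 2.547 + 2.734x = 35.834 - 2.627x → x_m = 6.2091.
Social marginal cost = private MC + MEC = 7.766 + 3.915x.
Set SMC = demand: 7.766 + 3.915x = 35.834 - 2.627x → x* = 4.2904.
The loss is the area between SMC and demand from x* to x_m; with linear curves that's a triangle of height MEC(x_m).
DWL = ½ × 1.9187 × 12.5520 = 12.0418.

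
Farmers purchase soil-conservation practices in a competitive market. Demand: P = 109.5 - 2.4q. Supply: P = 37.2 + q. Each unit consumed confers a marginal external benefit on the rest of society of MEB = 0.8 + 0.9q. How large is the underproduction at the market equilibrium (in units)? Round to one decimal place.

Market equilibrium (private): 37.2 + q = 109.5 - 2.4q → q_m = 21.2647.
Social marginal benefit = demand + MEB = 110.3 - 1.5q.
Set SMB = MC: 110.3 - 1.5q = 37.2 + q → q* = 29.2400.
Gap = |21.2647 − 29.2400| = 7.9753.

8.0 units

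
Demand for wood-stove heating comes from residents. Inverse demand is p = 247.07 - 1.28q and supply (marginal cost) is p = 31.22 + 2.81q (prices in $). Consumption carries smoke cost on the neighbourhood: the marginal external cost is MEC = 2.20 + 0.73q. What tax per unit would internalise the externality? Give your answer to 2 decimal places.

Social marginal benefit = demand − MEC = 244.87 - 2.01q.
Set SMB = MC: 244.87 - 2.01q = 31.22 + 2.81q → q* = 44.3257.
The Pigouvian tax equals MEC at q*: 2.20 + 0.73×44.3257 = 34.5578.

tax = $34.56 per unit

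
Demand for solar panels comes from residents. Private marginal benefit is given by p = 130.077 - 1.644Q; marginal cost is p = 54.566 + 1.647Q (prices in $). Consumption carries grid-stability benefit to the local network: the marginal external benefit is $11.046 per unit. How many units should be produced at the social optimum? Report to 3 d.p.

Social marginal benefit = demand + MEB = 141.123 - 1.644Q.
Set SMB = MC: 141.123 - 1.644Q = 54.566 + 1.647Q → Q* = 26.3011.

Q* = 26.301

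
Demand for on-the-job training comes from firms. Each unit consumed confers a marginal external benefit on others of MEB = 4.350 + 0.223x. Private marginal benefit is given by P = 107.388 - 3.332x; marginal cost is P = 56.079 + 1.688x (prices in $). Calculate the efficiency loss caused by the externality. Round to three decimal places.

Market equilibrium (private): 56.079 + 1.688x = 107.388 - 3.332x → x_m = 10.2209.
Social marginal benefit = demand + MEB = 111.738 - 3.109x.
Set SMB = MC: 111.738 - 3.109x = 56.079 + 1.688x → x* = 11.6029.
The welfare-loss triangle has base |x_m − x*| and height MEB(x_m) (the vertical gap between SMB and MC is zero at x* and MEB at x_m).
DWL = ½ × 1.3820 × 6.6293 = 4.5808.

DWL = $4.581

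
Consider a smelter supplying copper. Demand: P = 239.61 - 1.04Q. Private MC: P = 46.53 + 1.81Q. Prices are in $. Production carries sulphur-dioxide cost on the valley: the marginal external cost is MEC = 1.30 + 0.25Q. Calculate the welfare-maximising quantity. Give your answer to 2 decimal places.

Q* = 61.86

Social marginal cost = private MC + MEC = 47.83 + 2.06Q.
Set SMC = demand: 47.83 + 2.06Q = 239.61 - 1.04Q → Q* = 61.8645.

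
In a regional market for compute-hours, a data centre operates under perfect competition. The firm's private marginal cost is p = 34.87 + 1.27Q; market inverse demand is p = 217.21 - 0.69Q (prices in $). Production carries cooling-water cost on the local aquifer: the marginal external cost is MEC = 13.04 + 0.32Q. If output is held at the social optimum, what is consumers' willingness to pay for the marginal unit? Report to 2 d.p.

Social marginal cost = private MC + MEC = 47.91 + 1.59Q.
Set SMC = demand: 47.91 + 1.59Q = 217.21 - 0.69Q → Q* = 74.2544.
Consumer price on the demand curve at Q*: 217.21 − 0.69×74.2544 = 165.9745.

P = $165.97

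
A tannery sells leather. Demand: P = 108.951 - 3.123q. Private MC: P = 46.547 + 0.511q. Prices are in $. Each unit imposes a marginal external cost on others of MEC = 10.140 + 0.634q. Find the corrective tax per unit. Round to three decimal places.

Social marginal cost = private MC + MEC = 56.687 + 1.145q.
Set SMC = demand: 56.687 + 1.145q = 108.951 - 3.123q → q* = 12.2455.
The Pigouvian tax equals MEC at q*: 10.140 + 0.634×12.2455 = 17.9036.

tax = $17.904 per unit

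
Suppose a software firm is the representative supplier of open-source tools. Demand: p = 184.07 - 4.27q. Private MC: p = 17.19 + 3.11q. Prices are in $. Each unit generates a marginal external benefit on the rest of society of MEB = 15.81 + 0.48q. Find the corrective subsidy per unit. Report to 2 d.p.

subsidy = $28.52 per unit

Social marginal cost = private MC − MEB = 1.38 + 2.63q.
Set SMC = demand: 1.38 + 2.63q = 184.07 - 4.27q → q* = 26.4768.
The Pigouvian subsidy equals MEB at q*: 15.81 + 0.48×26.4768 = 28.5189.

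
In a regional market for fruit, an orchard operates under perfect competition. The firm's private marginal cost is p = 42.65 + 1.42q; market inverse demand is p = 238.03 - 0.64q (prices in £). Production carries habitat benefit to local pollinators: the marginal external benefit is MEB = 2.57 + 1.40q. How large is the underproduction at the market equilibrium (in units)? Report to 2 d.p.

205.08 units

Market equilibrium (private): 42.65 + 1.42q = 238.03 - 0.64q → q_m = 94.8447.
Social marginal cost = private MC − MEB = 40.08 + 0.02q.
Set SMC = demand: 40.08 + 0.02q = 238.03 - 0.64q → q* = 299.9242.
Gap = |94.8447 − 299.9242| = 205.0795.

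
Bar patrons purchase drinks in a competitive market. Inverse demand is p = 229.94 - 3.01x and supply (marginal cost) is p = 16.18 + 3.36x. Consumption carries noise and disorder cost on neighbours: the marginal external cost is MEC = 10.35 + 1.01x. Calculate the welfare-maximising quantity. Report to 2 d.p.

Social marginal benefit = demand − MEC = 219.59 - 4.02x.
Set SMB = MC: 219.59 - 4.02x = 16.18 + 3.36x → x* = 27.5623.

x* = 27.56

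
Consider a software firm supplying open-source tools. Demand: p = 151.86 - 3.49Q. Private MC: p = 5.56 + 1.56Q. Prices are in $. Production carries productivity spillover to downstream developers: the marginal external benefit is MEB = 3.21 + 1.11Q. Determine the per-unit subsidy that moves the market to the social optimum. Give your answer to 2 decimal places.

Social marginal cost = private MC − MEB = 2.35 + 0.45Q.
Set SMC = demand: 2.35 + 0.45Q = 151.86 - 3.49Q → Q* = 37.9467.
The Pigouvian subsidy equals MEB at Q*: 3.21 + 1.11×37.9467 = 45.3308.

subsidy = $45.33 per unit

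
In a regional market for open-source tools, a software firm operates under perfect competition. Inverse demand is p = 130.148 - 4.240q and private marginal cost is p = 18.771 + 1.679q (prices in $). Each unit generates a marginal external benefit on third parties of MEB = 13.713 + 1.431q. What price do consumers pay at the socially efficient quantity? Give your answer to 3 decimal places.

P = $11.970

Social marginal cost = private MC − MEB = 5.058 + 0.248q.
Set SMC = demand: 5.058 + 0.248q = 130.148 - 4.240q → q* = 27.8721.
Consumer price on the demand curve at q*: 130.148 − 4.240×27.8721 = 11.9703.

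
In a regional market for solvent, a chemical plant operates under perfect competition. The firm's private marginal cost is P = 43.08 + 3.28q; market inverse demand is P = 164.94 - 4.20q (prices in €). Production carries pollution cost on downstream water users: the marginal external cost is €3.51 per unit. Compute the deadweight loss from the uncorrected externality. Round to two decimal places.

DWL = €0.82

Market equilibrium (private): 43.08 + 3.28q = 164.94 - 4.20q → q_m = 16.2914.
Social marginal cost = private MC + MEC = 46.59 + 3.28q.
Set SMC = demand: 46.59 + 3.28q = 164.94 - 4.20q → q* = 15.8222.
The welfare-loss triangle has base |q_m − q*| and height MEC(q_m) (the vertical gap between SMC and demand is zero at q* and MEC at q_m).
DWL = ½ × 0.4692 × 3.5100 = 0.8234.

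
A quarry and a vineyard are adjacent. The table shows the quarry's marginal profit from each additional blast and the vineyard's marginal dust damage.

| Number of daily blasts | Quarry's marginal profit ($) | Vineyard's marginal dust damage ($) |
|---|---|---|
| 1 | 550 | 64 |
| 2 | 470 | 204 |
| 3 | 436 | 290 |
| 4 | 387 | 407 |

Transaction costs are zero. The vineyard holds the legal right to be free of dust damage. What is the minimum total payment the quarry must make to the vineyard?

Efficient level: marginal profit ≥ marginal dust damage through level 3, so k* = 3.
With the vineyard holding the right, the quarry must at least compensate total damage at k*: 64 + 204 + 290 = 558.

$558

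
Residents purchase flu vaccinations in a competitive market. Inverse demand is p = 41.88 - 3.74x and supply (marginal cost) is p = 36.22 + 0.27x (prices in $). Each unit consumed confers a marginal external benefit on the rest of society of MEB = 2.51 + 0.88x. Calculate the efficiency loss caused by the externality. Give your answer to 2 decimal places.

Market equilibrium (private): 36.22 + 0.27x = 41.88 - 3.74x → x_m = 1.4115.
Social marginal benefit = demand + MEB = 44.39 - 2.86x.
Set SMB = MC: 44.39 - 2.86x = 36.22 + 0.27x → x* = 2.6102.
Height of the DWL triangle at x_m is SMB(x_m) − MC(x_m) = MEB(x_m) = 3.7521.
DWL = ½ × 1.1987 × 3.7521 = 2.2488.

DWL = $2.25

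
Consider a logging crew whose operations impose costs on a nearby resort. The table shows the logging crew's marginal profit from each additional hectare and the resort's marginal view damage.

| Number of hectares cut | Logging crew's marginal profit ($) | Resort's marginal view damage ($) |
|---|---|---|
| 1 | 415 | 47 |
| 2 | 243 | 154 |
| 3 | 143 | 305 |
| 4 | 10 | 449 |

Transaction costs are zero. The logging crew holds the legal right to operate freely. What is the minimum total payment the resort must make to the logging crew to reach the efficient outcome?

Left alone the logging crew would choose level 4 (marginal profit stays positive).
Efficient level: k* = 2 (marginal profit ≥ marginal view damage through 2).
The resort must at least cover the logging crew's forgone profit from cutting 4→2: 143 + 10 = 153.

$153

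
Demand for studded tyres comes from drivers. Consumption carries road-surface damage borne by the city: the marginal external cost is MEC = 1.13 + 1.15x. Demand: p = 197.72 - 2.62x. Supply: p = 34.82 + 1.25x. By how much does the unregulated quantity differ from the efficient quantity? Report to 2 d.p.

9.87 units

Market equilibrium (private): 34.82 + 1.25x = 197.72 - 2.62x → x_m = 42.0930.
Social marginal benefit = demand − MEC = 196.59 - 3.77x.
Set SMB = MC: 196.59 - 3.77x = 34.82 + 1.25x → x* = 32.2251.
Gap = |42.0930 − 32.2251| = 9.8679.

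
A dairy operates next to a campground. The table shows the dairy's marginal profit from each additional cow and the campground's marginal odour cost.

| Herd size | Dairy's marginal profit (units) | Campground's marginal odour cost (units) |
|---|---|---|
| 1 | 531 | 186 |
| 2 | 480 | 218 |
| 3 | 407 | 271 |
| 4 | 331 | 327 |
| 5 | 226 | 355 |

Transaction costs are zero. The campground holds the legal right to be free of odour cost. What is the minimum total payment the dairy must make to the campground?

1002

Efficient level: marginal profit ≥ marginal odour cost through level 4, so k* = 4.
With the campground holding the right, the dairy must at least compensate total damage at k*: 186 + 218 + 271 + 327 = 1002.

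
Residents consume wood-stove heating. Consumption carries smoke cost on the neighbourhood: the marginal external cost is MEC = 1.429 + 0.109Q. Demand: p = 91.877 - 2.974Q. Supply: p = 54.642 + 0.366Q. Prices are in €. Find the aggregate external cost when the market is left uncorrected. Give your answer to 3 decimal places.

Market equilibrium (private): 54.642 + 0.366Q = 91.877 - 2.974Q → Q_m = 11.1482.
Total external cost = ∫₀^{Q_m} (1.429 + 0.109Q) dQ = 1.429×11.1482 + ½×0.109×11.1482² = 22.7042.

€22.704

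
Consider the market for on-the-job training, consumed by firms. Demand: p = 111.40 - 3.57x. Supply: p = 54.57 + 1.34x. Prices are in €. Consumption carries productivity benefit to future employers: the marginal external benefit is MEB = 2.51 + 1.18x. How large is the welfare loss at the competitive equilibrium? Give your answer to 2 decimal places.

Market equilibrium (private): 54.57 + 1.34x = 111.40 - 3.57x → x_m = 11.5743.
Social marginal benefit = demand + MEB = 113.91 - 2.39x.
Set SMB = MC: 113.91 - 2.39x = 54.57 + 1.34x → x* = 15.9088.
Between x* and x_m the wedge SMB − MC runs linearly from 0 to MEB(x_m), so the loss is a triangle.
DWL = ½ × 4.3345 × 16.1677 = 35.0394.

DWL = €35.04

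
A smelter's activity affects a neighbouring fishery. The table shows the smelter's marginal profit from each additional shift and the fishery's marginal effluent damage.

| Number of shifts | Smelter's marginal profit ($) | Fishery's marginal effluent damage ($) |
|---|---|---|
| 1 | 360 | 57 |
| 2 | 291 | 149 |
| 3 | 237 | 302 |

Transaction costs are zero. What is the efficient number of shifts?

2

Bargaining reaches the level where marginal profit last exceeds marginal effluent damage.
That holds through level 2 (291 ≥ 149) but not at 3 (237 < 302).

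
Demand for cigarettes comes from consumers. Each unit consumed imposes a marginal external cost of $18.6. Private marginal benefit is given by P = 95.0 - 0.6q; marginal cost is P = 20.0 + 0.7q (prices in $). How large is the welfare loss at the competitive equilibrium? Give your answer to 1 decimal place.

DWL = $133.1

Market equilibrium (private): 20.0 + 0.7q = 95.0 - 0.6q → q_m = 57.6923.
Social marginal benefit = demand − MEC = 76.4 - 0.6q.
Set SMB = MC: 76.4 - 0.6q = 20.0 + 0.7q → q* = 43.3846.
Height of the DWL triangle at q_m is MC(q_m) − SMB(q_m) = MEC(q_m) = 18.6000.
DWL = ½ × 14.3077 × 18.6000 = 133.0616.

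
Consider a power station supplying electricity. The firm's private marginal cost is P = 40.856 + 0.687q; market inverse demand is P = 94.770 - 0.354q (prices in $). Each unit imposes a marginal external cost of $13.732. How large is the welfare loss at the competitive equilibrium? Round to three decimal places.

DWL = $90.571

Market equilibrium (private): 40.856 + 0.687q = 94.770 - 0.354q → q_m = 51.7906.
Social marginal cost = private MC + MEC = 54.588 + 0.687q.
Set SMC = demand: 54.588 + 0.687q = 94.770 - 0.354q → q* = 38.5994.
Between q* and q_m the wedge SMC − demand runs linearly from 0 to MEC(q_m), so the loss is a triangle.
DWL = ½ × 13.1912 × 13.7320 = 90.5708.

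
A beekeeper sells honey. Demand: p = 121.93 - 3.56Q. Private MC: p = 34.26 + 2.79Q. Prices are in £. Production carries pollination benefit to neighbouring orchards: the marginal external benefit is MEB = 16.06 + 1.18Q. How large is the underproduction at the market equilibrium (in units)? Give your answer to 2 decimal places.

Market equilibrium (private): 34.26 + 2.79Q = 121.93 - 3.56Q → Q_m = 13.8063.
Social marginal cost = private MC − MEB = 18.20 + 1.61Q.
Set SMC = demand: 18.20 + 1.61Q = 121.93 - 3.56Q → Q* = 20.0638.
Gap = |13.8063 − 20.0638| = 6.2575.

6.26 units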